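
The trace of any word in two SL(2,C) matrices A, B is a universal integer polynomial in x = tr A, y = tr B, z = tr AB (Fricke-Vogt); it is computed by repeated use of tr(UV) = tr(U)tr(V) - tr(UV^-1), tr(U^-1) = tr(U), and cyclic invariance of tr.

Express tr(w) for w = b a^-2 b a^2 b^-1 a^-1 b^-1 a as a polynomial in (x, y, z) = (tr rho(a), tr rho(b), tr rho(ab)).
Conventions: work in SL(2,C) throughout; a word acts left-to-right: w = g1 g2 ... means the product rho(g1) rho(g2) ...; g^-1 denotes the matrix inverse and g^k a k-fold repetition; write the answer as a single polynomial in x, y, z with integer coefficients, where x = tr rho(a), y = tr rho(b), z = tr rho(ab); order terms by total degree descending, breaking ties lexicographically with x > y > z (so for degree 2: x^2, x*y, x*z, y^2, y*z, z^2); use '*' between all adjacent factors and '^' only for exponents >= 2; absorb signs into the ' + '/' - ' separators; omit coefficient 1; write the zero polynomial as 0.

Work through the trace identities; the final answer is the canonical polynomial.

x^4*y^2*z^2 - 2*x^5*y*z - x^3*y^3*z - 2*x^3*y*z^3 + x^6 + x^4*y^2 + 2*x^4*z^2 + x^2*z^4 + 7*x^3*y*z + x*y^3*z + x*y*z^3 - 6*x^4 - 2*x^2*y^2 - 6*x^2*z^2 - 5*x*y*z + 9*x^2 + y^2 + z^2 - 2

tr(a^2 b) = tr(a) tr(b a) - tr(b)  (reduce the a square) = x*z - y
apply: tr(a^2) = tr(a) tr(a) - tr(1)  (reduce the a square) = x^2 - 2
tr(a b^2 a) = tr(b) tr(a^2 b) - tr(a^2)  (reduce the b square) = x*y*z - x^2 - y^2 + 2
tr(a b^2) = tr(b) tr(a b) - tr(a)  (reduce the b square) = y*z - x
apply: tr(a b^2 a^2) = tr(a) tr(a b^2 a) - tr(a b^2)  (reduce the a square) = x^2*y*z - x^3 - x*y^2 - y*z + 3*x
tr(a b a b) = tr(a b) tr(a b) - tr(1)  (split on a) = z^2 - 2
tr(b a b^2 a) = tr(b) tr(a b a b) - tr(a b a)  (reduce the b square) = y*z^2 - x*z - y
tr(b a b^2) = tr(b) tr(b a b) - tr(b a)  (reduce the b square) = y^2*z - x*y - z
use: tr(a b^2 a^2 b) = tr(a) tr(b a b^2 a) - tr(b a b^2)  (reduce the a square) = x*y*z^2 - x^2*z - y^2*z + z
tr(b a^2 b^-1 a b) = tr(a b^2 a^2) tr(b) - tr(a b^2 a^2 b)  (eliminate b^-1) = x^2*y^2*z - x^3*y - x*y^3 - x*y*z^2 + x^2*z + 3*x*y - z
apply: tr(a b a b a) = tr(a) tr(b a b a) - tr(b a b)  (reduce the a square) = x*z^2 - y*z - x
tr(a b a b a^2) = tr(a) tr(a b a b a) - tr(a b a b)  (reduce the a square) = x^2*z^2 - x*y*z - x^2 - z^2 + 2
tr(b a b a b a) = tr(a b a b) tr(a b) - tr(b a)  (split on a) = z^3 - 3*z
tr(a b a b a^2 b) = tr(a) tr(b a b a b a) - tr(b a b a b)  (reduce the a square) = x*z^3 - y*z^2 - 2*x*z + y
tr(b a^2 b^-1 a b a) = tr(a b a b a^2) tr(b) - tr(a b a b a^2 b)  (eliminate b^-1) = x^2*y*z^2 - x*y^2*z - x*z^3 - x^2*y + 2*x*z + y
apply: tr(a b a^-1 b a^2 b^-1) = tr(b a^2 b^-1 a b) tr(a) - tr(b a^2 b^-1 a b a)  (eliminate a^-1) = x^3*y^2*z - x^4*y - x^2*y^3 - 2*x^2*y*z^2 + x^3*z + x*y^2*z + x*z^3 + 4*x^2*y - 3*x*z - y
use: tr(a b a^-1 b a^2) = tr(b a^3 b) tr(a) - tr(b a^3 b a)  (eliminate a^-1) = x^3*y*z - x^4 - x^2*y^2 - x^2*z^2 + 4*x^2 + z^2 - 2
tr(a^-1 b a^2 b^-2 a b) = tr(a b a^-1 b a^2 b^-1) tr(b) - tr(a b a^-1 b a^2)  (eliminate b^-1) = x^3*y^3*z - x^4*y^2 - x^2*y^4 - 2*x^2*y^2*z^2 + x*y^3*z + x*y*z^3 + x^4 + 5*x^2*y^2 + x^2*z^2 - 3*x*y*z - 4*x^2 - y^2 - z^2 + 2
use: tr(b a^2 b^-2 a b) = tr(b^-1 a b^2 a^2) tr(b) - tr(b^-1 a b^2 a^2 b)  (eliminate b^-1) = x^2*y^3*z - x^3*y^2 - x*y^4 - x*y^2*z^2 + x^3 + 4*x*y^2 - 3*x
tr(b^-1 a b a^-2 b a^2 b^-1) = tr(a^-1 b a^2 b^-2 a b) tr(a) - tr(a^-1 b a^2 b^-2 a b a)  (eliminate a^-1) = x^4*y^3*z - x^5*y^2 - x^3*y^4 - 2*x^3*y^2*z^2 + x^2*y*z^3 + x^5 + 6*x^3*y^2 + x^3*z^2 + x*y^4 + x*y^2*z^2 - 3*x^2*y*z - 5*x^3 - 5*x*y^2 - x*z^2 + 5*x
use: tr(b a^4 b) = tr(a) tr(a^2 b^2 a) - tr(a^2 b^2)  (reduce the a square) = x^3*y*z - x^4 - x^2*y^2 - 2*x*y*z + 4*x^2 + y^2 - 2
use: tr(b a^4 b a) = tr(a) tr(a^2 b a b a) - tr(a^2 b a b)  (reduce the a square) = x^3*z^2 - x^2*y*z - x^3 - 2*x*z^2 + y*z + 3*x
apply: tr(a^-1 b a^4 b) = tr(b a^4 b) tr(a) - tr(b a^4 b a)  (eliminate a^-1) = x^4*y*z - x^5 - x^3*y^2 - x^3*z^2 - x^2*y*z + 5*x^3 + x*y^2 + 2*x*z^2 - y*z - 5*x
tr(a^2 b a^-2 b a^2) = tr(a^-1 b a^4 b) tr(a) - tr(a^-1 b a^4 b a)  (eliminate a^-1) = x^5*y*z - x^6 - x^4*y^2 - x^4*z^2 - 2*x^3*y*z + 6*x^4 + 2*x^2*y^2 + 2*x^2*z^2 + x*y*z - 9*x^2 - y^2 + 2
tr(b a^2 b^2 a) = tr(a) tr(b^2 a b a) - tr(b^2 a b)  (reduce the a square) = x*y*z^2 - x^2*z - y^2*z + z
apply: tr(b a^2 b^2) = tr(b) tr(a^2 b^2) - tr(a^2 b)  (reduce the b square) = x*y^2*z - x^2*y - y^3 - x*z + 3*y
tr(b a^2 b a^2 b) = tr(a) tr(b a^2 b^2 a) - tr(b a^2 b^2)  (reduce the a square) = x^2*y*z^2 - x^3*z - 2*x*y^2*z + x^2*y + y^3 + 2*x*z - 3*y
tr(b a^2 b a^2 b a) = tr(a) tr(b a b a^2 b a) - tr(b a b a^2 b)  (reduce the a square) = x^2*z^3 - 2*x*y*z^2 - x^2*z + y^2*z + x*y - z
apply: tr(b a^2 b a^2 b a^-1) = tr(b a^2 b a^2 b) tr(a) - tr(b a^2 b a^2 b a)  (eliminate a^-1) = x^3*y*z^2 - x^4*z - 2*x^2*y^2*z - x^2*z^3 + x^3*y + x*y^3 + 2*x*y*z^2 + 3*x^2*z - y^2*z - 4*x*y + z
tr(a^2 b a^-2 b a^2 b) = tr(b a^2 b a^2 b a^-1) tr(a) - tr(b a^2 b a^2 b)  (eliminate a^-1) = x^4*y*z^2 - x^5*z - 2*x^3*y^2*z - x^3*z^3 + x^4*y + x^2*y^3 + x^2*y*z^2 + 4*x^3*z + x*y^2*z - 5*x^2*y - y^3 - x*z + 3*y
use: tr(a b a^-2 b a^2 b^-1 a) = tr(a^2 b a^-2 b a^2) tr(b) - tr(a^2 b a^-2 b a^2 b)  (eliminate b^-1) = x^5*y^2*z - x^6*y - x^4*y^3 - 2*x^4*y*z^2 + x^5*z + x^3*z^3 + 5*x^4*y + x^2*y^3 + x^2*y*z^2 - 4*x^3*z - 4*x^2*y + x*z - y
use: tr(a b a^2) = tr(a) tr(a b a) - tr(a b)  (reduce the a square) = x^2*z - x*y - z
tr(a^3 b a) = tr(a) tr(a b a^2) - tr(a b a)  (reduce the a square) = x^3*z - x^2*y - 2*x*z + y
tr(a b a b^2 a^2) = tr(b) tr(a^3 b a b) - tr(a^3 b a)  (reduce the b square) = x^2*y*z^2 - x^3*z - x*y^2*z - y*z^2 + 2*x*z + y
use: tr(a b a b^2 a^2 b) = tr(b) tr(a^2 b a b a b) - tr(a^2 b a b a)  (reduce the b square) = x*y*z^3 - x^2*z^2 - y^2*z^2 - x*y*z + x^2 + y^2 + z^2 - 2
use: tr(b a^2 b^-1 a b a b) = tr(a b a b^2 a^2) tr(b) - tr(a b a b^2 a^2 b)  (eliminate b^-1) = x^2*y^2*z^2 - x^3*y*z - x*y^3*z - x*y*z^3 + x^2*z^2 + 3*x*y*z - x^2 - z^2 + 2
tr(a b a b a b a^2) = tr(a) tr(a b a b a b a) - tr(a b a b a b)  (reduce the a square) = x^2*z^3 - x*y*z^2 - 2*x^2*z - z^3 + x*y + 3*z
apply: tr(b a b a b a b a) = tr(b a b a) tr(b a b a) - tr(1)  (split on b) = z^4 - 4*z^2 + 2
use: tr(b a b a b a b) = tr(b) tr(a b a b a b) - tr(a b a b a)  (reduce the b square) = y*z^3 - x*z^2 - 2*y*z + x
tr(a b a b a b a^2 b) = tr(a) tr(b a b a b a b a) - tr(b a b a b a b)  (reduce the a square) = x*z^4 - y*z^3 - 3*x*z^2 + 2*y*z + x
use: tr(b a^2 b^-1 a b a b a) = tr(a b a b a b a^2) tr(b) - tr(a b a b a b a^2 b)  (eliminate b^-1) = x^2*y*z^3 - x*y^2*z^2 - x*z^4 - 2*x^2*y*z + x*y^2 + 3*x*z^2 + y*z - x
tr(a^-1 b a^2 b^-1 a b a b) = tr(b a^2 b^-1 a b a b) tr(a) - tr(b a^2 b^-1 a b a b a)  (eliminate a^-1) = x^3*y^2*z^2 - x^4*y*z - x^2*y^3*z - 2*x^2*y*z^3 + x^3*z^2 + x*y^2*z^2 + x*z^4 + 5*x^2*y*z - x^3 - x*y^2 - 4*x*z^2 - y*z + 3*x
tr(a b a^-2 b a^2 b^-1 a b) = tr(a^-1 b a^2 b^-1 a b a b) tr(a) - tr(a^-1 b a^2 b^-1 a b a b a)  (eliminate a^-1) = x^4*y^2*z^2 - x^5*y*z - x^3*y^3*z - 2*x^3*y*z^3 + x^4*z^2 + x^2*z^4 + 6*x^3*y*z + x*y^3*z + x*y*z^3 - x^4 - x^2*y^2 - 5*x^2*z^2 - 4*x*y*z + 4*x^2 + z^2 - 2
tr(b^-1 a b a^-2 b a^2 b^-1 a) = tr(a b a^-2 b a^2 b^-1 a) tr(b) - tr(a b a^-2 b a^2 b^-1 a b)  (eliminate b^-1) = x^5*y^3*z - x^6*y^2 - x^4*y^4 - 3*x^4*y^2*z^2 + 2*x^5*y*z + x^3*y^3*z + 3*x^3*y*z^3 + 5*x^4*y^2 - x^4*z^2 + x^2*y^4 + x^2*y^2*z^2 - x^2*z^4 - 10*x^3*y*z - x*y^3*z - x*y*z^3 + x^4 - 3*x^2*y^2 + 5*x^2*z^2 + 5*x*y*z - 4*x^2 - y^2 - z^2 + 2
tr(b a^-2 b a^2 b^-1 a^-1 b^-1 a) = tr(b^-1 a b a^-2 b a^2 b^-1) tr(a) - tr(b^-1 a b a^-2 b a^2 b^-1 a)  (eliminate a^-1) = x^4*y^2*z^2 - 2*x^5*y*z - x^3*y^3*z - 2*x^3*y*z^3 + x^6 + x^4*y^2 + 2*x^4*z^2 + x^2*z^4 + 7*x^3*y*z + x*y^3*z + x*y*z^3 - 6*x^4 - 2*x^2*y^2 - 6*x^2*z^2 - 5*x*y*z + 9*x^2 + y^2 + z^2 - 2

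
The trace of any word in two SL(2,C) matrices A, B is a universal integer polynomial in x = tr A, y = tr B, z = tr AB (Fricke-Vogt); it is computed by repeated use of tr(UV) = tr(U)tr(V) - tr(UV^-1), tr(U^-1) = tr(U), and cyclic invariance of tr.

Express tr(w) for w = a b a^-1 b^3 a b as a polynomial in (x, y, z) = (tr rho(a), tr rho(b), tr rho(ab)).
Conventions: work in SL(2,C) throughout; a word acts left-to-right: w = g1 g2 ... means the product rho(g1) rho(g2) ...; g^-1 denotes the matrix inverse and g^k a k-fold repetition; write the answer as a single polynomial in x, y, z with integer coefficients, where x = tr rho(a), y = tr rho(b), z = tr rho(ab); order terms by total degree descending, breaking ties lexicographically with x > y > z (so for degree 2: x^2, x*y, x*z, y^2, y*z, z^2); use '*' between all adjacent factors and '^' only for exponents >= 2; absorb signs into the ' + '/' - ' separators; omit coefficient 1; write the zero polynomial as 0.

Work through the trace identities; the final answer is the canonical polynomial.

tr(a b a b) = tr(b a) tr(b a) - tr(1)  (split on b) = z^2 - 2
tr(a b a) = tr(a) tr(b a) - tr(b)  (reduce the a square) = x*z - y
tr(b a b a b) = tr(b) tr(a b a b) - tr(a b a)  (reduce the b square) = y*z^2 - x*z - y
tr(a b a b^3) = tr(b) tr(b a b a b) - tr(b a b a)  (reduce the b square) = y^2*z^2 - x*y*z - y^2 - z^2 + 2
tr(b^3 a b a b) = tr(b) tr(a b a b^3) - tr(a b a b^2)  (reduce the b square) = y^3*z^2 - x*y^2*z - y^3 - 2*y*z^2 + x*z + 3*y
tr(a b a b a b) = tr(a b) tr(a b a b) - tr(a^-1 b^-1)  (split on a) = z^3 - 3*z
tr(b a b) = tr(b) tr(a b) - tr(a)  (reduce the b square) = y*z - x
tr(a b a b a) = tr(a) tr(b a b a) - tr(b a b)  (reduce the a square) = x*z^2 - y*z - x
tr(b a b a b a b) = tr(b) tr(a b a b a b) - tr(a b a b a)  (reduce the b square) = y*z^3 - x*z^2 - 2*y*z + x
tr(b^3 a b a b a) = tr(b) tr(b a b a b a b) - tr(b a b a b a)  (reduce the b square) = y^2*z^3 - x*y*z^2 - 2*y^2*z - z^3 + x*y + 3*z
tr(a b a^-1 b^3 a b) = tr(b^3 a b a b) tr(a) - tr(b^3 a b a b a)  (eliminate a^-1) = x*y^3*z^2 - x^2*y^2*z - y^2*z^3 - x*y^3 - x*y*z^2 + x^2*z + 2*y^2*z + z^3 + 2*x*y - 3*z

x*y^3*z^2 - x^2*y^2*z - y^2*z^3 - x*y^3 - x*y*z^2 + x^2*z + 2*y^2*z + z^3 + 2*x*y - 3*z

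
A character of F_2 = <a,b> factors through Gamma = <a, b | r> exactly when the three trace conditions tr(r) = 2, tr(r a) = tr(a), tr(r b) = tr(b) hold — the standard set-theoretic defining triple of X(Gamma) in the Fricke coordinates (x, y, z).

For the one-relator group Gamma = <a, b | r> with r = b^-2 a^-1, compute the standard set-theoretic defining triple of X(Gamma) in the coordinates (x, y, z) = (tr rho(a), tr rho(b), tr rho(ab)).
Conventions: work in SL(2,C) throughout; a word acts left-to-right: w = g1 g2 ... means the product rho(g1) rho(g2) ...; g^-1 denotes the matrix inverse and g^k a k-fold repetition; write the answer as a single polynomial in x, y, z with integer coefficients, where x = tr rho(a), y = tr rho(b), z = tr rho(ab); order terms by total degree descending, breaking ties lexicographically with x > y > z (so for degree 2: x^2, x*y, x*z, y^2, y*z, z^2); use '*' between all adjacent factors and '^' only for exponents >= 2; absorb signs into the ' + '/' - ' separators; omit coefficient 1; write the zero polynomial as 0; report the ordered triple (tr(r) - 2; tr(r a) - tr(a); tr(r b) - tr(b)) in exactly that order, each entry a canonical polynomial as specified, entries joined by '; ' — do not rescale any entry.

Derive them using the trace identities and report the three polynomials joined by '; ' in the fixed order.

y*z - x - 2; y^2 - x - 2; -y + z

and tr(b^-1) = tr(b) = y
tr(b^-1 a) = tr(a) * tr(b) - tr(a b)   [inverse elimination on b] = x*y - z
next, tr(a^-1 b^-1) = tr(b^-1) * tr(a) - tr(b^-1 a)   [inverse elimination on a] = z
next, tr(b^-2 a^-1) = tr(a^-1 b^-1) * tr(b) - tr(a^-1)   [inverse elimination on b] = y*z - x
and tr(b^-2) = tr(b^-1) * tr(b) - tr(1)  (eliminate b^-1) = y^2 - 2
assemble the triple (tr(r) - 2; tr(r a) - x; tr(r b) - y)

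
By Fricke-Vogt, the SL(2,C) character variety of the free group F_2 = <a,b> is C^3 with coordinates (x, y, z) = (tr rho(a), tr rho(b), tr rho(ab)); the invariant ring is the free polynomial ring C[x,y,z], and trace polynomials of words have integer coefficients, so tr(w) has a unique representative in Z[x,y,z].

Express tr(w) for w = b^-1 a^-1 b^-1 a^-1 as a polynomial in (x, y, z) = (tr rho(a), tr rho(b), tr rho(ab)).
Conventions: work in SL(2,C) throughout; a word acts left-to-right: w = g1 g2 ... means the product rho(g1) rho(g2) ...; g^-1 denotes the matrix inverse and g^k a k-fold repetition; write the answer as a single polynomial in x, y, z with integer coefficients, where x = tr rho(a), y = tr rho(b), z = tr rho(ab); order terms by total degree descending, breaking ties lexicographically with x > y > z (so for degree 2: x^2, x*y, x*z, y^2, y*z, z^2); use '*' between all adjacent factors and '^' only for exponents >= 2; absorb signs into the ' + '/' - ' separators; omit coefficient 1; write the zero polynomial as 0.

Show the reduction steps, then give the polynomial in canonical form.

z^2 - 2

trace(a^-1) = trace(a) = x
reduce: trace(a^-1 b) = trace(b) trace(a) - trace(b a)   [inverse elimination on a] = x*y - z
so trace(b^-1 a^-1) = trace(a^-1) trace(b) - trace(a^-1 b)   [inverse elimination on b] = z
trace(a^-1 b^-1 a^-1) = trace(b^-1 a^-1) trace(a) - trace(b^-1)   [inverse elimination on a] = x*z - y
reduce: trace(b a b) = trace(b) trace(a b) - trace(a)   [square of b] = y*z - x
reduce: trace(b a b a) = trace(b a) trace(b a) - trace(1)   [split at a repeated b] = z^2 - 2
trace(a^-1 b a b) = trace(b a b) trace(a) - trace(b a b a)   [inverse elimination on a] = x*y*z - x^2 - z^2 + 2
trace(b^-1 a^-1 b a) = trace(a^-1 b a) trace(b) - trace(a^-1 b a b)   [inverse elimination on b] = -x*y*z + x^2 + y^2 + z^2 - 2
trace(a^-1 b^-1 a^-1 b) = trace(b^-1 a^-1 b) trace(a) - trace(b^-1 a^-1 b a)   [inverse elimination on a] = x*y*z - y^2 - z^2 + 2
reduce: trace(b^-1 a^-1 b^-1 a^-1) = trace(a^-1 b^-1 a^-1) trace(b) - trace(a^-1 b^-1 a^-1 b)   [inverse elimination on b] = z^2 - 2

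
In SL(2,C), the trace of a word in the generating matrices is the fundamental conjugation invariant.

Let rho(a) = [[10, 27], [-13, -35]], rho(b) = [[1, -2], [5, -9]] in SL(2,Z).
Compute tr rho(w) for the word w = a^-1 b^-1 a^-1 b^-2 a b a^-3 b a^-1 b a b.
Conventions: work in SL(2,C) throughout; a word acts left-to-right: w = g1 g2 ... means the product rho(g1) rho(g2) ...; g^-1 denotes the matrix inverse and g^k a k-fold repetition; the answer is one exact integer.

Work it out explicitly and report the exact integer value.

rho(a^-1) = [[-35, -27], [13, 10]]
... * rho(b^-1) = [[-9, 2], [-5, 1]]  ->  [[450, -97], [-167, 36]]
... * rho(a^-1) = [[-35, -27], [13, 10]]  ->  [[-17011, -13120], [6313, 4869]]
... * rho(b^-1) = [[-9, 2], [-5, 1]]  ->  [[218699, -47142], [-81162, 17495]]
... * rho(b^-1) = [[-9, 2], [-5, 1]]  ->  [[-1732581, 390256], [642983, -144829]]
... * rho(a) = [[10, 27], [-13, -35]]  ->  [[-22399138, -60438647], [8312607, 22429556]]
... * rho(b) = [[1, -2], [5, -9]]  ->  [[-324592373, 588746099], [120460387, -218491218]]
... * rho(a^-1) = [[-35, -27], [13, 10]]  ->  [[19014432342, 14651455061], [-7056499379, -5437342629]]
... * rho(a^-1) = [[-35, -27], [13, 10]]  ->  [[-475036216177, -366875122624], [176292024088, 136152056943]]
... * rho(a^-1) = [[-35, -27], [13, 10]]  ->  [[11856890972083, 9157226610539], [-4400244102821, -3398364080946]]
... * rho(b) = [[1, -2], [5, -9]]  ->  [[57643024024778, -106128821439017], [-21392064507551, 39385764934156]]
... * rho(a^-1) = [[-35, -27], [13, 10]]  ->  [[-3397180519574451, -2617649863059176], [1260737201908313, 971443391045437]]
... * rho(b) = [[1, -2], [5, -9]]  ->  [[-16485429834870331, 30353209806681486], [6117954157135498, -11264464923225559]]
... * rho(a) = [[10, 27], [-13, -35]]  ->  [[-559446025835562628, -1507468948775350947], [207617585573287247, 559441034555553011]]
... * rho(b) = [[1, -2], [5, -9]]  ->  [[-8096790769712317363, 14686112590649283779], [3004822758351052302, -5450204482146551593]]
tr = -8096790769712317363 + -5450204482146551593 = -13546995251858868956

-13546995251858868956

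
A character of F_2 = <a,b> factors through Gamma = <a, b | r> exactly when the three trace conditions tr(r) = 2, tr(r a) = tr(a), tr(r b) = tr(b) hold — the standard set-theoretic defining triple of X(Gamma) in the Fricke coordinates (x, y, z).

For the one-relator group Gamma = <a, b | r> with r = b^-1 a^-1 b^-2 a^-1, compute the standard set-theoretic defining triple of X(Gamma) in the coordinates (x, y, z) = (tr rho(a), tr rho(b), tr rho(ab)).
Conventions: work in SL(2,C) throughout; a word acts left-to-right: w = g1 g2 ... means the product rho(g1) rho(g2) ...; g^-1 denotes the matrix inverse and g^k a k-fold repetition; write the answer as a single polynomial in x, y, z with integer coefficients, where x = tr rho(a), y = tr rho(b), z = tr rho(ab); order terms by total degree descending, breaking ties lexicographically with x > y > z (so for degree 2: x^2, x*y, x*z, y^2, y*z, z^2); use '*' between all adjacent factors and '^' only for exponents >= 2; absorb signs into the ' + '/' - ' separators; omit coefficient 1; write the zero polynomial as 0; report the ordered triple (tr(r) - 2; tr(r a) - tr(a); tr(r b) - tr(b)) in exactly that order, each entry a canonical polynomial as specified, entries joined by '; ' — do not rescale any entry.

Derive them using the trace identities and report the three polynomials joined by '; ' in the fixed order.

y*z^2 - x*z - y - 2; y^2*z - x*y - x - z; x*y*z - x^2 - y^2 - y + 2

trace(b^-1) = trace(b) = y
reduce: trace(b^-1 a) = trace(a) trace(b) - trace(a b)  (eliminate b^-1) = x*y - z
trace(a^-1 b^-1) = trace(b^-1) trace(a) - trace(b^-1 a)  (eliminate a^-1) = z
trace(b^-2 a^-1) = trace(a^-1 b^-1) trace(b) - trace(a^-1)  (eliminate b^-1) = y*z - x
reduce: trace(b^-2) = trace(b^-1) trace(b) - trace(1)  (eliminate b^-1) = y^2 - 2
trace(a^-1 b^-2 a^-1) = trace(b^-2 a^-1) trace(a) - trace(b^-2)  (eliminate a^-1) = x*y*z - x^2 - y^2 + 2
so trace(b a b a) = trace(a b) trace(a b) - trace(1)  (split on a) = z^2 - 2
reduce: trace(a b a^-1 b) = trace(b a b) trace(a) - trace(b a b a)  (eliminate a^-1) = x*y*z - x^2 - z^2 + 2
trace(b a^-1 b^-1 a) = trace(a b a^-1) trace(b) - trace(a b a^-1 b)  (eliminate b^-1) = -x*y*z + x^2 + y^2 + z^2 - 2
trace(a^-1 b a^-1 b^-1) = trace(b a^-1 b^-1) trace(a) - trace(b a^-1 b^-1 a)  (eliminate a^-1) = x*y*z - y^2 - z^2 + 2
trace(a^-1 b a^-1) = trace(b a^-1) trace(a) - trace(b)  (eliminate a^-1) = x^2*y - x*z - y
trace(a^-1 b^-2 a^-1 b) = trace(a^-1 b a^-1 b^-1) trace(b) - trace(a^-1 b a^-1)  (eliminate b^-1) = x*y^2*z - x^2*y - y^3 - y*z^2 + x*z + 3*y
reduce: trace(b^-1 a^-1 b^-2 a^-1) = trace(a^-1 b^-2 a^-1) trace(b) - trace(a^-1 b^-2 a^-1 b)  (eliminate b^-1) = y*z^2 - x*z - y
so trace(b^-1 a^-1 b^-2) = trace(a^-1 b^-2) trace(b) - trace(a^-1 b^-1) = y^2*z - x*y - z
assemble the triple (trace(r) - 2; trace(r a) - x; trace(r b) - y)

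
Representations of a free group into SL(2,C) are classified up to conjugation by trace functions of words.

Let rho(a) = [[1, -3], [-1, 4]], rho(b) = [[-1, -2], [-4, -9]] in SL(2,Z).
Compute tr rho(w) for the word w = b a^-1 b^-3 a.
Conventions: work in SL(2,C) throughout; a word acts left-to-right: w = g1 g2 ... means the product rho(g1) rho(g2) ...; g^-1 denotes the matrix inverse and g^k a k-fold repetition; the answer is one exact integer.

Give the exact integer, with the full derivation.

rho(b) = [[-1, -2], [-4, -9]]
... * rho(a^-1) = [[4, 3], [1, 1]]  ->  [[-6, -5], [-25, -21]]
... * rho(b^-1) = [[-9, 2], [4, -1]]  ->  [[34, -7], [141, -29]]
... * rho(b^-1) = [[-9, 2], [4, -1]]  ->  [[-334, 75], [-1385, 311]]
... * rho(b^-1) = [[-9, 2], [4, -1]]  ->  [[3306, -743], [13709, -3081]]
... * rho(a) = [[1, -3], [-1, 4]]  ->  [[4049, -12890], [16790, -53451]]
tr = 4049 + -53451 = -49402

-49402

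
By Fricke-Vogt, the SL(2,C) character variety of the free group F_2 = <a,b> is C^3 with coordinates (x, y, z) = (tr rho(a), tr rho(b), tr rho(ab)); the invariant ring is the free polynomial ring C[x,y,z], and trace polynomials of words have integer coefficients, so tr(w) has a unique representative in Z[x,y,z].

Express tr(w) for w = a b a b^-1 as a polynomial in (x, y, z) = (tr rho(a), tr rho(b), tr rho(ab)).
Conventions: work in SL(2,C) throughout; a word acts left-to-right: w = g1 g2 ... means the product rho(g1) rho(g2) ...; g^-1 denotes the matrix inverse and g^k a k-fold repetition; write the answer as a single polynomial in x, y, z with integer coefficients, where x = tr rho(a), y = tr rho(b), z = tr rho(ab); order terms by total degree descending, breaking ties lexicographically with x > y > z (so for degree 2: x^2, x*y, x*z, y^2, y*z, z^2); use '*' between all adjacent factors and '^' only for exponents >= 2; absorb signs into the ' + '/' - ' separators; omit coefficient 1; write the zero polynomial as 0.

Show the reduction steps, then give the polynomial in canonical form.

and tr(a b a) = tr(a) tr(b a) - tr(b) = x*z - y
and tr(a b a b) = tr(b a) tr(b a) - tr(1) = z^2 - 2
tr(a b a b^-1) = tr(a b a) tr(b) - tr(a b a b) = x*y*z - y^2 - z^2 + 2

x*y*z - y^2 - z^2 + 2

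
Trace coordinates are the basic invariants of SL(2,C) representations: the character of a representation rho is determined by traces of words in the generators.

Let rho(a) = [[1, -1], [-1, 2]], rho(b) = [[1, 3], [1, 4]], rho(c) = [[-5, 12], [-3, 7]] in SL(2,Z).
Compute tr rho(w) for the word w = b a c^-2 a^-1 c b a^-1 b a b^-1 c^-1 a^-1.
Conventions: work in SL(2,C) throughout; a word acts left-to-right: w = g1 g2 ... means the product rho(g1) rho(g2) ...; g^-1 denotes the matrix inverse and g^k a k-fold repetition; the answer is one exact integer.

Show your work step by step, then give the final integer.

469

rho(b) = [[1, 3], [1, 4]]
... * rho(a) = [[1, -1], [-1, 2]]  ->  [[-2, 5], [-3, 7]]
... * rho(c^-1) = [[7, -12], [3, -5]]  ->  [[1, -1], [0, 1]]
... * rho(c^-1) = [[7, -12], [3, -5]]  ->  [[4, -7], [3, -5]]
... * rho(a^-1) = [[2, 1], [1, 1]]  ->  [[1, -3], [1, -2]]
... * rho(c) = [[-5, 12], [-3, 7]]  ->  [[4, -9], [1, -2]]
... * rho(b) = [[1, 3], [1, 4]]  ->  [[-5, -24], [-1, -5]]
... * rho(a^-1) = [[2, 1], [1, 1]]  ->  [[-34, -29], [-7, -6]]
... * rho(b) = [[1, 3], [1, 4]]  ->  [[-63, -218], [-13, -45]]
... * rho(a) = [[1, -1], [-1, 2]]  ->  [[155, -373], [32, -77]]
... * rho(b^-1) = [[4, -3], [-1, 1]]  ->  [[993, -838], [205, -173]]
... * rho(c^-1) = [[7, -12], [3, -5]]  ->  [[4437, -7726], [916, -1595]]
... * rho(a^-1) = [[2, 1], [1, 1]]  ->  [[1148, -3289], [237, -679]]
tr = 1148 + -679 = 469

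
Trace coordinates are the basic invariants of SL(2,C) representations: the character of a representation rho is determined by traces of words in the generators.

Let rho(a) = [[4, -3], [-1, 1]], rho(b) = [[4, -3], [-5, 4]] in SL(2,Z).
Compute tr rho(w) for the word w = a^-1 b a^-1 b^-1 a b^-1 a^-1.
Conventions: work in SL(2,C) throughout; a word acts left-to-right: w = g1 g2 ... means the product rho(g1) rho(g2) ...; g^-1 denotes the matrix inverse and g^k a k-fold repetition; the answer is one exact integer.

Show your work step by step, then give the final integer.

92

rho(a^-1) = [[1, 3], [1, 4]]
... * rho(b) = [[4, -3], [-5, 4]]  ->  [[-11, 9], [-16, 13]]
... * rho(a^-1) = [[1, 3], [1, 4]]  ->  [[-2, 3], [-3, 4]]
... * rho(b^-1) = [[4, 3], [5, 4]]  ->  [[7, 6], [8, 7]]
... * rho(a) = [[4, -3], [-1, 1]]  ->  [[22, -15], [25, -17]]
... * rho(b^-1) = [[4, 3], [5, 4]]  ->  [[13, 6], [15, 7]]
... * rho(a^-1) = [[1, 3], [1, 4]]  ->  [[19, 63], [22, 73]]
tr = 19 + 73 = 92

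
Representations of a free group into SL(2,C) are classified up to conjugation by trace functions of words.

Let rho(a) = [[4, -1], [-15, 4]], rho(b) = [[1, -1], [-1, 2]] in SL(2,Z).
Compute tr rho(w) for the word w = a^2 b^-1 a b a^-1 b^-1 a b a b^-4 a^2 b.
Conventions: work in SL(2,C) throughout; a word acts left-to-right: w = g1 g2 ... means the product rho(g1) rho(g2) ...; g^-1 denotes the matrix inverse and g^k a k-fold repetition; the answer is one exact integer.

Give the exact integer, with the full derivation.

6003349845

rho(a) = [[4, -1], [-15, 4]]
... * rho(a) = [[4, -1], [-15, 4]]  ->  [[31, -8], [-120, 31]]
... * rho(b^-1) = [[2, 1], [1, 1]]  ->  [[54, 23], [-209, -89]]
... * rho(a) = [[4, -1], [-15, 4]]  ->  [[-129, 38], [499, -147]]
... * rho(b) = [[1, -1], [-1, 2]]  ->  [[-167, 205], [646, -793]]
... * rho(a^-1) = [[4, 1], [15, 4]]  ->  [[2407, 653], [-9311, -2526]]
... * rho(b^-1) = [[2, 1], [1, 1]]  ->  [[5467, 3060], [-21148, -11837]]
... * rho(a) = [[4, -1], [-15, 4]]  ->  [[-24032, 6773], [92963, -26200]]
... * rho(b) = [[1, -1], [-1, 2]]  ->  [[-30805, 37578], [119163, -145363]]
... * rho(a) = [[4, -1], [-15, 4]]  ->  [[-686890, 181117], [2657097, -700615]]
... * rho(b^-1) = [[2, 1], [1, 1]]  ->  [[-1192663, -505773], [4613579, 1956482]]
... * rho(b^-1) = [[2, 1], [1, 1]]  ->  [[-2891099, -1698436], [11183640, 6570061]]
... * rho(b^-1) = [[2, 1], [1, 1]]  ->  [[-7480634, -4589535], [28937341, 17753701]]
... * rho(b^-1) = [[2, 1], [1, 1]]  ->  [[-19550803, -12070169], [75628383, 46691042]]
... * rho(a) = [[4, -1], [-15, 4]]  ->  [[102849323, -28729873], [-397852098, 111135785]]
... * rho(a) = [[4, -1], [-15, 4]]  ->  [[842345387, -217768815], [-3258445167, 842395238]]
... * rho(b) = [[1, -1], [-1, 2]]  ->  [[1060114202, -1277883017], [-4100840405, 4943235643]]
tr = 1060114202 + 4943235643 = 6003349845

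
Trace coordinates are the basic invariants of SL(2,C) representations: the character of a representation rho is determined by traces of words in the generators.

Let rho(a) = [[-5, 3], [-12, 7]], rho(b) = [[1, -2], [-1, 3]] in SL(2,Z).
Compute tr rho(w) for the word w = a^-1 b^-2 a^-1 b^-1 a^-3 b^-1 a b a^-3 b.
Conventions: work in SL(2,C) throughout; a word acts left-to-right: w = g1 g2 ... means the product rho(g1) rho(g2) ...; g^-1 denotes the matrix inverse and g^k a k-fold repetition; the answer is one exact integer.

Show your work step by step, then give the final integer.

-1554507358

rho(a^-1) = [[7, -3], [12, -5]]
... * rho(b^-1) = [[3, 2], [1, 1]]  ->  [[18, 11], [31, 19]]
... * rho(b^-1) = [[3, 2], [1, 1]]  ->  [[65, 47], [112, 81]]
... * rho(a^-1) = [[7, -3], [12, -5]]  ->  [[1019, -430], [1756, -741]]
... * rho(b^-1) = [[3, 2], [1, 1]]  ->  [[2627, 1608], [4527, 2771]]
... * rho(a^-1) = [[7, -3], [12, -5]]  ->  [[37685, -15921], [64941, -27436]]
... * rho(a^-1) = [[7, -3], [12, -5]]  ->  [[72743, -33450], [125355, -57643]]
... * rho(a^-1) = [[7, -3], [12, -5]]  ->  [[107801, -50979], [185769, -87850]]
... * rho(b^-1) = [[3, 2], [1, 1]]  ->  [[272424, 164623], [469457, 283688]]
... * rho(a) = [[-5, 3], [-12, 7]]  ->  [[-3337596, 1969633], [-5751541, 3394187]]
... * rho(b) = [[1, -2], [-1, 3]]  ->  [[-5307229, 12584091], [-9145728, 21685643]]
... * rho(a^-1) = [[7, -3], [12, -5]]  ->  [[113858489, -46998768], [196207620, -80991031]]
... * rho(a^-1) = [[7, -3], [12, -5]]  ->  [[233024207, -106581627], [401560968, -183667705]]
... * rho(a^-1) = [[7, -3], [12, -5]]  ->  [[352189925, -166164486], [606914316, -286344379]]
... * rho(b) = [[1, -2], [-1, 3]]  ->  [[518354411, -1202873308], [893258695, -2072861769]]
tr = 518354411 + -2072861769 = -1554507358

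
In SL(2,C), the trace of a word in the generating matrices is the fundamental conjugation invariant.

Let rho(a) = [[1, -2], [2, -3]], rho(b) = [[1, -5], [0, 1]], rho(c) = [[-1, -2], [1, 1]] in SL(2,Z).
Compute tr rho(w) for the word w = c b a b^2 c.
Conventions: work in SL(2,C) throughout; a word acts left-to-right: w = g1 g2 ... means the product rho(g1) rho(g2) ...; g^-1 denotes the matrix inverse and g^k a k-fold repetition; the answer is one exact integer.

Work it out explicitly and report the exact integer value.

rho(c) = [[-1, -2], [1, 1]]
... * rho(b) = [[1, -5], [0, 1]]  ->  [[-1, 3], [1, -4]]
... * rho(a) = [[1, -2], [2, -3]]  ->  [[5, -7], [-7, 10]]
... * rho(b) = [[1, -5], [0, 1]]  ->  [[5, -32], [-7, 45]]
... * rho(b) = [[1, -5], [0, 1]]  ->  [[5, -57], [-7, 80]]
... * rho(c) = [[-1, -2], [1, 1]]  ->  [[-62, -67], [87, 94]]
tr = -62 + 94 = 32

32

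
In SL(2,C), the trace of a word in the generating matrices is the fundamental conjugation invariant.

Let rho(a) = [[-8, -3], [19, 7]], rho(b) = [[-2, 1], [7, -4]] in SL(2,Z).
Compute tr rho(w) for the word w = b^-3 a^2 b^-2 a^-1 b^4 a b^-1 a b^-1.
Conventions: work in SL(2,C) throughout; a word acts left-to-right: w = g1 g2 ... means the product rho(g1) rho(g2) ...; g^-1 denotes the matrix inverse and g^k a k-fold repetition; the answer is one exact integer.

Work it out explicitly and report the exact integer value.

rho(b^-1) = [[-4, -1], [-7, -2]]
... * rho(b^-1) = [[-4, -1], [-7, -2]]  ->  [[23, 6], [42, 11]]
... * rho(b^-1) = [[-4, -1], [-7, -2]]  ->  [[-134, -35], [-245, -64]]
... * rho(a) = [[-8, -3], [19, 7]]  ->  [[407, 157], [744, 287]]
... * rho(a) = [[-8, -3], [19, 7]]  ->  [[-273, -122], [-499, -223]]
... * rho(b^-1) = [[-4, -1], [-7, -2]]  ->  [[1946, 517], [3557, 945]]
... * rho(b^-1) = [[-4, -1], [-7, -2]]  ->  [[-11403, -2980], [-20843, -5447]]
... * rho(a^-1) = [[7, 3], [-19, -8]]  ->  [[-23201, -10369], [-42408, -18953]]
... * rho(b) = [[-2, 1], [7, -4]]  ->  [[-26181, 18275], [-47855, 33404]]
... * rho(b) = [[-2, 1], [7, -4]]  ->  [[180287, -99281], [329538, -181471]]
... * rho(b) = [[-2, 1], [7, -4]]  ->  [[-1055541, 577411], [-1929373, 1055422]]
... * rho(b) = [[-2, 1], [7, -4]]  ->  [[6152959, -3365185], [11246700, -6151061]]
... * rho(a) = [[-8, -3], [19, 7]]  ->  [[-113162187, -42015172], [-206843759, -76797527]]
... * rho(b^-1) = [[-4, -1], [-7, -2]]  ->  [[746754952, 197192531], [1364957725, 360438813]]
... * rho(a) = [[-8, -3], [19, 7]]  ->  [[-2227381527, -859917139], [-4071324353, -1571801484]]
... * rho(b^-1) = [[-4, -1], [-7, -2]]  ->  [[14928946081, 3947215805], [27287907800, 7214927321]]
tr = 14928946081 + 7214927321 = 22143873402

22143873402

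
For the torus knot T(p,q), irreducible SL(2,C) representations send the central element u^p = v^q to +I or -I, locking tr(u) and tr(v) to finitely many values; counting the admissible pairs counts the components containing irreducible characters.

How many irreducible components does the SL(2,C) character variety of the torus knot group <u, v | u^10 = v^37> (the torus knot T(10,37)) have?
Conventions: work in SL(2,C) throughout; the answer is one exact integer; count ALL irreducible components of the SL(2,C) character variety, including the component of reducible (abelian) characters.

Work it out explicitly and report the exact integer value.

Gamma = < u, v | u^10 = v^37 > (torus knot T(10,37)); the central element u^10 = v^37 acts as +I or -I in any irreducible SL(2,C) representation.
So on each irreducible component the traces are pinned: tr(u) = 2*cos(pi*alpha/10) with 1 <= alpha <= 9, tr(v) = 2*cos(pi*beta/37) with 1 <= beta <= 36.
The two central values (-1)^alpha I and (-1)^beta I must be the same matrix, so alpha and beta share a parity.
Enumerate parity-matched pairs: 5*18 odd-odd plus 4*18 even-even gives 162.
That is 162 components of irreducible characters, and with the reducible (abelian) component the total is 163.

163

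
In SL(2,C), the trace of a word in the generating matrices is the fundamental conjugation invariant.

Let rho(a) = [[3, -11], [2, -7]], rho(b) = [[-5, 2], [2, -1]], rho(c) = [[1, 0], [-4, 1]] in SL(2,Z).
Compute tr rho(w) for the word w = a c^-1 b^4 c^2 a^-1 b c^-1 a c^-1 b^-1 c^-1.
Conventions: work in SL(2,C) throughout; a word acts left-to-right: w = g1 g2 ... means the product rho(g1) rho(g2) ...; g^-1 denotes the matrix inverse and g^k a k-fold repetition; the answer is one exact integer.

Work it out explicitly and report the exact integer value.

rho(a) = [[3, -11], [2, -7]]
... * rho(c^-1) = [[1, 0], [4, 1]]  ->  [[-41, -11], [-26, -7]]
... * rho(b) = [[-5, 2], [2, -1]]  ->  [[183, -71], [116, -45]]
... * rho(b) = [[-5, 2], [2, -1]]  ->  [[-1057, 437], [-670, 277]]
... * rho(b) = [[-5, 2], [2, -1]]  ->  [[6159, -2551], [3904, -1617]]
... * rho(b) = [[-5, 2], [2, -1]]  ->  [[-35897, 14869], [-22754, 9425]]
... * rho(c) = [[1, 0], [-4, 1]]  ->  [[-95373, 14869], [-60454, 9425]]
... * rho(c) = [[1, 0], [-4, 1]]  ->  [[-154849, 14869], [-98154, 9425]]
... * rho(a^-1) = [[-7, 11], [-2, 3]]  ->  [[1054205, -1658732], [668228, -1051419]]
... * rho(b) = [[-5, 2], [2, -1]]  ->  [[-8588489, 3767142], [-5443978, 2387875]]
... * rho(c^-1) = [[1, 0], [4, 1]]  ->  [[6480079, 3767142], [4107522, 2387875]]
... * rho(a) = [[3, -11], [2, -7]]  ->  [[26974521, -97650863], [17098316, -61897867]]
... * rho(c^-1) = [[1, 0], [4, 1]]  ->  [[-363628931, -97650863], [-230493152, -61897867]]
... * rho(b^-1) = [[-1, -2], [-2, -5]]  ->  [[558930657, 1215512177], [354288886, 770475639]]
... * rho(c^-1) = [[1, 0], [4, 1]]  ->  [[5420979365, 1215512177], [3436191442, 770475639]]
tr = 5420979365 + 770475639 = 6191455004

6191455004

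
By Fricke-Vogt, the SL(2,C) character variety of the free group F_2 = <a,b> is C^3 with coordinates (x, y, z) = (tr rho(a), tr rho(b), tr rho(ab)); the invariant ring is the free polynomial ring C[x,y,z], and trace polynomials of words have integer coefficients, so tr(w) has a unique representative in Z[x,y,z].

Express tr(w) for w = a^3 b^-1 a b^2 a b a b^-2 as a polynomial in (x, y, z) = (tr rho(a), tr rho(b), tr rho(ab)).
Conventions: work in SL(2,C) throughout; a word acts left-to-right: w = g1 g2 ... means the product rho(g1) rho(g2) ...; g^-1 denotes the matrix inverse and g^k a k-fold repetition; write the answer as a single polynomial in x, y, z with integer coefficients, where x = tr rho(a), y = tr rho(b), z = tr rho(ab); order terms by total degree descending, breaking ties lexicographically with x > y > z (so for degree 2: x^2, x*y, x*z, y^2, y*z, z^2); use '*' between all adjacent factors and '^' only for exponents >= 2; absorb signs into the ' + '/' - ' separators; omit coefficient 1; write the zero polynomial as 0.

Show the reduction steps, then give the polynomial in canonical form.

next, tr(a b a b) = tr(a b)*tr(a b) - tr(1)  (split on a) = z^2 - 2
tr(a b a) = tr(a)*tr(b a) - tr(b)  (reduce the a square) = x*z - y
tr(b^2 a b a) = tr(b)*tr(a b a b) - tr(a b a)  (reduce the b square) = y*z^2 - x*z - y
next, tr(b a b) = tr(b)*tr(a b) - tr(a)  (reduce the b square) = y*z - x
tr(b^2 a b) = tr(b)*tr(b a b) - tr(b a)  (reduce the b square) = y^2*z - x*y - z
tr(a b^2 a b a) = tr(a)*tr(b^2 a b a) - tr(b^2 a b)  (reduce the a square) = x*y*z^2 - x^2*z - y^2*z + z
next, tr(a^2 b^2 a b a) = tr(a)*tr(a b^2 a b a) - tr(a b^2 a b)  (reduce the a square) = x^2*y*z^2 - x^3*z - x*y^2*z - y*z^2 + 2*x*z + y
tr(a^3 b^2 a b a) = tr(a)*tr(a^2 b^2 a b a) - tr(a^2 b^2 a b)  (reduce the a square) = x^3*y*z^2 - x^4*z - x^2*y^2*z - 2*x*y*z^2 + 3*x^2*z + y^2*z + x*y - z
and tr(a^4 b^2 a b a) = tr(a)*tr(a^3 b^2 a b a) - tr(a^3 b^2 a b)  (reduce the a square) = x^4*y*z^2 - x^5*z - x^3*y^2*z - 3*x^2*y*z^2 + 4*x^3*z + 2*x*y^2*z + x^2*y + y*z^2 - 3*x*z - y
tr(b a b a b a) = tr(a b a b)*tr(a b) - tr(b a)  (split on a) = z^3 - 3*z
next, tr(b a b a b a^2) = tr(a)*tr(b a b a b a) - tr(b a b a b)  (reduce the a square) = x*z^3 - y*z^2 - 2*x*z + y
and tr(a b a b a^3 b) = tr(a)*tr(b a b a b a^2) - tr(b a b a b a)  (reduce the a square) = x^2*z^3 - x*y*z^2 - 2*x^2*z - z^3 + x*y + 3*z
and tr(b a b a^2) = tr(a)*tr(b a b a) - tr(b a b)  (reduce the a square) = x*z^2 - y*z - x
and tr(b a b a^3) = tr(a)*tr(b a b a^2) - tr(b a b a)  (reduce the a square) = x^2*z^2 - x*y*z - x^2 - z^2 + 2
next, tr(a b a b a^3) = tr(a)*tr(b a b a^3) - tr(b a b a^2)  (reduce the a square) = x^3*z^2 - x^2*y*z - x^3 - 2*x*z^2 + y*z + 3*x
next, tr(b^2 a b a b a^3) = tr(b)*tr(a b a b a^3 b) - tr(a b a b a^3)  (reduce the b square) = x^2*y*z^3 - x^3*z^2 - x*y^2*z^2 - x^2*y*z - y*z^3 + x^3 + x*y^2 + 2*x*z^2 + 2*y*z - 3*x
next, tr(b^2 a b a b a^2) = tr(b)*tr(a b a b a^2 b) - tr(a b a b a^2)  (reduce the b square) = x*y*z^3 - x^2*z^2 - y^2*z^2 - x*y*z + x^2 + y^2 + z^2 - 2
next, tr(a^4 b^2 a b a b) = tr(a)*tr(b^2 a b a b a^3) - tr(b^2 a b a b a^2)  (reduce the a square) = x^3*y*z^3 - x^4*z^2 - x^2*y^2*z^2 - x^3*y*z - 2*x*y*z^3 + x^4 + x^2*y^2 + 3*x^2*z^2 + y^2*z^2 + 3*x*y*z - 4*x^2 - y^2 - z^2 + 2
next, tr(a b^2 a b a b^-1 a^3) = tr(a^4 b^2 a b a)*tr(b) - tr(a^4 b^2 a b a b)  (eliminate b^-1) = x^4*y^2*z^2 - x^5*y*z - x^3*y^3*z - x^3*y*z^3 + x^4*z^2 - 2*x^2*y^2*z^2 + 5*x^3*y*z + 2*x*y^3*z + 2*x*y*z^3 - x^4 - 3*x^2*z^2 - 6*x*y*z + 4*x^2 + z^2 - 2
next, tr(b^2) = tr(b)*tr(b) - tr(1)  (reduce the b square) = y^2 - 2
next, tr(b a^2 b) = tr(a)*tr(b^2 a) - tr(b^2)  (reduce the a square) = x*y*z - x^2 - y^2 + 2
next, tr(b a^2 b a^2) = tr(a)*tr(b a^2 b a) - tr(b a^2 b)  (reduce the a square) = x^2*z^2 - 2*x*y*z + y^2 - 2
tr(a b a^3 b a) = tr(a)*tr(b a^2 b a^2) - tr(b a^2 b a)  (reduce the a square) = x^3*z^2 - 2*x^2*y*z + x*y^2 - x*z^2 + y*z - x
next, tr(a^2 b a b^2 a b a) = tr(b)*tr(a b a^3 b a b) - tr(a b a^3 b a)  (reduce the b square) = x^2*y*z^3 - x^3*z^2 - x*y^2*z^2 - y*z^3 + x*z^2 + 2*y*z + x
tr(a^2 b a b^2 a b) = tr(b)*tr(a b a^2 b a b) - tr(a b a^2 b a)  (reduce the b square) = x*y*z^3 - x^2*z^2 - y^2*z^2 + 2
tr(a^3 b a b^2 a b a) = tr(a)*tr(a^2 b a b^2 a b a) - tr(a^2 b a b^2 a b)  (reduce the a square) = x^3*y*z^3 - x^4*z^2 - x^2*y^2*z^2 - 2*x*y*z^3 + 2*x^2*z^2 + y^2*z^2 + 2*x*y*z + x^2 - 2
tr(b a b a b a b a) = tr(a b a b)*tr(a b a b) - tr(1)  (split on a) = z^4 - 4*z^2 + 2
next, tr(b a b a b a b) = tr(b)*tr(a b a b a b) - tr(a b a b a)  (reduce the b square) = y*z^3 - x*z^2 - 2*y*z + x
tr(a b a b a^2 b a b) = tr(a)*tr(b a b a b a b a) - tr(b a b a b a b)  (reduce the a square) = x*z^4 - y*z^3 - 3*x*z^2 + 2*y*z + x
and tr(a^2 b a) = tr(a)*tr(b a^2) - tr(b a)  (reduce the a square) = x^2*z - x*y - z
tr(b a^2 b a b) = tr(b)*tr(a^2 b a b) - tr(a^2 b a)  (reduce the b square) = x*y*z^2 - x^2*z - y^2*z + z
tr(a b a b a^2 b a) = tr(a)*tr(b a^2 b a b a) - tr(b a^2 b a b)  (reduce the a square) = x^2*z^3 - 2*x*y*z^2 - x^2*z + y^2*z + x*y - z
and tr(b a b^2 a b a b a^2) = tr(b)*tr(a b a b a^2 b a b) - tr(a b a b a^2 b a)  (reduce the b square) = x*y*z^4 - x^2*z^3 - y^2*z^3 - x*y*z^2 + x^2*z + y^2*z + z
tr(b a b^2 a b a b a) = tr(b)*tr(a b a b a b a b) - tr(a b a b a b a)  (reduce the b square) = y*z^4 - x*z^3 - 3*y*z^2 + 2*x*z + y
tr(a^3 b a b^2 a b a b) = tr(a)*tr(b a b^2 a b a b a^2) - tr(b a b^2 a b a b a)  (reduce the a square) = x^2*y*z^4 - x^3*z^3 - x*y^2*z^3 - x^2*y*z^2 - y*z^4 + x^3*z + x*y^2*z + x*z^3 + 3*y*z^2 - x*z - y
tr(a b^2 a b a b^-1 a^3 b) = tr(a^3 b a b^2 a b a)*tr(b) - tr(a^3 b a b^2 a b a b)  (eliminate b^-1) = x^3*y^2*z^3 - x^4*y*z^2 - x^2*y^3*z^2 - x^2*y*z^4 + x^3*z^3 - x*y^2*z^3 + 3*x^2*y*z^2 + y^3*z^2 + y*z^4 - x^3*z + x*y^2*z - x*z^3 + x^2*y - 3*y*z^2 + x*z - y
tr(a^3 b^-1 a b^2 a b a b^-1) = tr(a b^2 a b a b^-1 a^3)*tr(b) - tr(a b^2 a b a b^-1 a^3 b)  (eliminate b^-1) = x^4*y^3*z^2 - x^5*y^2*z - x^3*y^4*z - 2*x^3*y^2*z^3 + 2*x^4*y*z^2 - x^2*y^3*z^2 + x^2*y*z^4 + 5*x^3*y^2*z - x^3*z^3 + 2*x*y^4*z + 3*x*y^2*z^3 - x^4*y - 6*x^2*y*z^2 - y^3*z^2 - y*z^4 + x^3*z - 7*x*y^2*z + x*z^3 + 3*x^2*y + 4*y*z^2 - x*z - y
next, tr(a^3 b^-1 a b^2 a b a) = tr(a b^2 a b a^4)*tr(b) - tr(a b^2 a b a^4 b)  (eliminate b^-1) = x^4*y^2*z^2 - x^5*y*z - x^3*y^3*z - x^3*y*z^3 + x^4*z^2 - 2*x^2*y^2*z^2 + 4*x^3*y*z + 2*x*y^3*z + 2*x*y*z^3 + x^2*y^2 - 2*x^2*z^2 - 5*x*y*z - x^2 - y^2 + 2
and tr(a^3 b^-1 a b^2 a b a b^-2) = tr(a^3 b^-1 a b^2 a b a b^-1)*tr(b) - tr(a^3 b^-1 a b^2 a b a)  (eliminate b^-1) = x^4*y^4*z^2 - x^5*y^3*z - x^3*y^5*z - 2*x^3*y^3*z^3 + x^4*y^2*z^2 - x^2*y^4*z^2 + x^2*y^2*z^4 + x^5*y*z + 6*x^3*y^3*z + 2*x*y^5*z + 3*x*y^3*z^3 - x^4*y^2 - x^4*z^2 - 4*x^2*y^2*z^2 - y^4*z^2 - y^2*z^4 - 3*x^3*y*z - 9*x*y^3*z - x*y*z^3 + 2*x^2*y^2 + 2*x^2*z^2 + 4*y^2*z^2 + 4*x*y*z + x^2 - 2

x^4*y^4*z^2 - x^5*y^3*z - x^3*y^5*z - 2*x^3*y^3*z^3 + x^4*y^2*z^2 - x^2*y^4*z^2 + x^2*y^2*z^4 + x^5*y*z + 6*x^3*y^3*z + 2*x*y^5*z + 3*x*y^3*z^3 - x^4*y^2 - x^4*z^2 - 4*x^2*y^2*z^2 - y^4*z^2 - y^2*z^4 - 3*x^3*y*z - 9*x*y^3*z - x*y*z^3 + 2*x^2*y^2 + 2*x^2*z^2 + 4*y^2*z^2 + 4*x*y*z + x^2 - 2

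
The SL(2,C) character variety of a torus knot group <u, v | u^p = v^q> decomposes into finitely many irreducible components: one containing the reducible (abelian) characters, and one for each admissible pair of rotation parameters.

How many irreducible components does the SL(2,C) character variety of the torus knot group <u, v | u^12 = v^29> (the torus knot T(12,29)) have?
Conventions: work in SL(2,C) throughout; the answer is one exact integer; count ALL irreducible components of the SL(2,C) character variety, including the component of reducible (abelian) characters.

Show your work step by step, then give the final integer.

Gamma = < u, v | u^12 = v^29 > (torus knot T(12,29)); the central element u^12 = v^29 acts as +I or -I in any irreducible SL(2,C) representation.
This locks tr(u) to 2*cos(pi*alpha/12), alpha in 1..11, and tr(v) to 2*cos(pi*beta/29), beta in 1..28, on each component of irreducible characters.
The two central values (-1)^alpha I and (-1)^beta I must be the same matrix, so alpha and beta share a parity.
count pairs: odd alpha (6 choices) x odd beta (14), plus even alpha (5) x even beta (14): 6*14 + 5*14 = 154.
components with irreducible characters: 154; plus the single component of reducible (abelian) characters: total 155.

155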